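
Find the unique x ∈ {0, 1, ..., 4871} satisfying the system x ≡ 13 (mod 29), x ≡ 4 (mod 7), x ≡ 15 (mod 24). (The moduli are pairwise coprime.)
x ≡ 2391 (mod 4872); the representative in [0, 4872) is 2391

The moduli 29, 7, 24 are pairwise coprime, so by the CRT there is a unique solution mod 29·7·24 = 4872.
Solve by successive substitution. Start with x ≡ 13 (mod 29).
  Combine with x ≡ 4 (mod 7): write x = 13 + 29·t and require 13 + 29·t ≡ 4 (mod 7), i.e. 29·t ≡ 4 − 13 ≡ 5 (mod 7). Since 29^(−1) ≡ 1 (mod 7) (29 ≡ 1 (mod 7)), t ≡ 1·5 ≡ 5 (mod 7). So x ≡ 13 + 29·5 = 158 (mod 203).
  Combine with x ≡ 15 (mod 24): write x = 158 + 203·t and require 158 + 203·t ≡ 15 (mod 24), i.e. 203·t ≡ 15 − 158 ≡ 1 (mod 24). Since 203^(−1) ≡ 11 (mod 24) (203 ≡ 11 (mod 24)), t ≡ 11·1 ≡ 11 (mod 24). So x ≡ 158 + 203·11 = 2391 (mod 4872).
Unique solution in [0, 4872): x = 2391.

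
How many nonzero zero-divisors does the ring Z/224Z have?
Z/224Z has 127 nonzero zero-divisors

In Z/224Z each nonzero element is either a unit (gcd with 224 is 1) or a zero-divisor (gcd > 1). The number of units is φ(224): factorise 224 = 2^5 · 7, so φ(224) = (2^5 − 2^4) · (7 − 1) = 16 · 6 = 96. The nonzero elements number 224 − 1 = 223. Hence the nonzero zero-divisors number 223 − 96 = 127.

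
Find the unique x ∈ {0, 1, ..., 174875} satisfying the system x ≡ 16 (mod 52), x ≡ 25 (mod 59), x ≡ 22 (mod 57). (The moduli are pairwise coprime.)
The moduli 52, 59, 57 are pairwise coprime, so by the CRT there is a unique solution mod 52·59·57 = 174876.
Solve by successive substitution. Start with x ≡ 16 (mod 52).
  Combine with x ≡ 25 (mod 59): write x = 16 + 52·t and require 16 + 52·t ≡ 25 (mod 59), i.e. 52·t ≡ 25 − 16 ≡ 9 (mod 59). Since 52^(−1) ≡ 42 (mod 59), t ≡ 42·9 ≡ 24 (mod 59). So x ≡ 16 + 52·24 = 1264 (mod 3068).
  Combine with x ≡ 22 (mod 57): write x = 1264 + 3068·t and require 1264 + 3068·t ≡ 22 (mod 57), i.e. 3068·t ≡ 22 − 1264 ≡ 12 (mod 57). Since 3068^(−1) ≡ 17 (mod 57) (3068 ≡ 47 (mod 57)), t ≡ 17·12 ≡ 33 (mod 57). So x ≡ 1264 + 3068·33 = 102508 (mod 174876).
Unique solution in [0, 174876): x = 102508.

Final answer: x ≡ 102508 (mod 174876); the representative in [0, 174876) is 102508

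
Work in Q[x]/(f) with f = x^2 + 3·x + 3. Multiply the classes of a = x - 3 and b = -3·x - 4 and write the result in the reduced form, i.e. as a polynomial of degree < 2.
a · b ≡ 14·x + 21 (mod f(x))

First multiply in Q[x] without reducing: a · b = -3·x^2 + 5·x + 12. Now divide by f(x) = x^2 + 3·x + 3, eliminating the leading term at each step:
  leading term -3·x^2: subtract (-3)·f(x) = -3·x^2 - 9·x - 9, leaving 14·x + 21
The degree is now < 2, so this is the remainder. Hence a · b ≡ 14·x + 21 in Q[x]/(f).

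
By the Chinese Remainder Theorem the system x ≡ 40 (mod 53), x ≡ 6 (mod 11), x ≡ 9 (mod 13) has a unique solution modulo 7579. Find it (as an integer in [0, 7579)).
The moduli 53, 11, 13 are pairwise coprime, so by the CRT there is a unique solution mod 53·11·13 = 7579.
Solve by successive substitution. Start with x ≡ 40 (mod 53).
  Combine with x ≡ 6 (mod 11): write x = 40 + 53·t and require 40 + 53·t ≡ 6 (mod 11), i.e. 53·t ≡ 6 − 40 ≡ 10 (mod 11). Since 53^(−1) ≡ 5 (mod 11) (53 ≡ 9 (mod 11)), t ≡ 5·10 ≡ 6 (mod 11). So x ≡ 40 + 53·6 = 358 (mod 583).
  Combine with x ≡ 9 (mod 13): write x = 358 + 583·t and require 358 + 583·t ≡ 9 (mod 13), i.e. 583·t ≡ 9 − 358 ≡ 2 (mod 13). Since 583^(−1) ≡ 6 (mod 13) (583 ≡ 11 (mod 13)), t ≡ 6·2 ≡ 12 (mod 13). So x ≡ 358 + 583·12 = 7354 (mod 7579).
Unique solution in [0, 7579): x = 7354.

Final answer: x ≡ 7354 (mod 7579); the representative in [0, 7579) is 7354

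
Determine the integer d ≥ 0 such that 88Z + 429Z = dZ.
In the PID Z, (a, b) is generated by gcd(a, b). Compute gcd(429, 88) with the extended Euclidean algorithm, tracking rows (r, s, t) with s·429 + t·88 = r:
  row A: (429, 1, 0)   [1·429 + 0·88 = 429]
  row B: (88, 0, 1)   [0·429 + 1·88 = 88]
  429 = 4·88 + 77   → row C = row A − 4·row B = (77, 1, −4)   [check: 1·429 − 4·88 = 77]
  88 = 1·77 + 11   → row D = row B − 1·row C = (11, −1, 5)   [check: −1·429 + 5·88 = 11]
  77 = 7·11 + 0   → remainder 0, stop. gcd = 11 (last nonzero row D).
So gcd(88, 429) = 11, with Bézout identity −1·429 + 5·88 = 11. Containment (⊇): the Bézout identity exhibits 11 as an element of (88, 429), giving (11) ⊆ (88, 429). Containment (⊆): since 11 | 88 and 11 | 429 (88 = 11·8, 429 = 11·39), every Z-linear combination of 88 and 429 is divisible by 11, so (88, 429) ⊆ (11). Therefore (88, 429) = (11), d = 11.

Final answer: (88, 429) = (11); d = 11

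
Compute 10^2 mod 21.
Use repeated squaring. Binary(2) = 10. Walk through the bits of the exponent 2 left-to-right: at each bit after the leading one, square the running value, then multiply by 10 if the bit is 1 (always reducing mod 21):
  bit 1 = 1 (leading): start with 10.
  bit 2 = 0: square 10^2 = 100 ≡ 16 (mod 21).
Final value: 10^2 ≡ 16 (mod 21).

Final answer: 16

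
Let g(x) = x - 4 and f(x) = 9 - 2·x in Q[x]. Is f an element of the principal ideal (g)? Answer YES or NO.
In Q[x] the ideal (g) consists of all multiples of g, so f ∈ (g) iff g | f, i.e. iff the remainder of f on division by g is 0. Divide f by g (g is monic, so eliminate the leading term of the running remainder at each step):
  leading term -2·x: subtract (-2)·g(x) = 8 - 2·x, leaving 1
The remainder r(x) = 1 ≠ 0 (and deg r < deg g), so g ∤ f, i.e. f ∉ (g).

Final answer: NO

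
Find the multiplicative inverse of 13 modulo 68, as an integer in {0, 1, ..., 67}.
Apply the extended Euclidean algorithm to (68, 13), tracking rows (r, s, t) with s·68 + t·13 = r. Each division r_prev = q·r_cur + r_new produces the new row as (previous row) − q·(current row):
  row A: (68, 1, 0)   [1·68 + 0·13 = 68]
  row B: (13, 0, 1)   [0·68 + 1·13 = 13]
  68 = 5·13 + 3   → row C = row A − 5·row B = (3, 1, −5)   [check: 1·68 − 5·13 = 3]
  13 = 4·3 + 1   → row D = row B − 4·row C = (1, −4, 21)   [check: −4·68 + 21·13 = 1]
  3 = 3·1 + 0   → remainder 0, stop. gcd = 1 (last nonzero row D).
The gcd is 1, so 13 is invertible mod 68. The last nonzero row gives −4·68 + 21·13 = 1, so t = 21. So 13^(−1) ≡ 21 (mod 68). Verify: 13 · 21 = 273 ≡ 1 (mod 68). ✓

Final answer: 13^(−1) ≡ 21 (mod 68)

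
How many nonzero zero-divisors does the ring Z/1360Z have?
In Z/1360Z each nonzero element is either a unit (gcd with 1360 is 1) or a zero-divisor (gcd > 1). The number of units is φ(1360): factorise 1360 = 2^4 · 5 · 17, so φ(1360) = (2^4 − 2^3) · (5 − 1) · (17 − 1) = 8 · 4 · 16 = 512. The nonzero elements number 1360 − 1 = 1359. Hence the nonzero zero-divisors number 1359 − 512 = 847.

Final answer: Z/1360Z has 847 nonzero zero-divisors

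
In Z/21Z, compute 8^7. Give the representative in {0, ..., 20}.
8

Use repeated squaring. Binary(7) = 111. Walk through the bits of the exponent 7 left-to-right: at each bit after the leading one, square the running value, then multiply by 8 if the bit is 1 (always reducing mod 21):
  bit 1 = 1 (leading): start with 8.
  bit 2 = 1: square 8^2 = 64 ≡ 1; bit is 1, so multiply 1·8 = 8 (mod 21).
  bit 3 = 1: square 8^2 = 64 ≡ 1; bit is 1, so multiply 1·8 = 8 (mod 21).
Final value: 8^7 ≡ 8 (mod 21).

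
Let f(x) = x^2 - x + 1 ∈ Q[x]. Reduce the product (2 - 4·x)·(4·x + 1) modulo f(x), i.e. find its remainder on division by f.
First multiply in Q[x] without reducing: a · b = -16·x^2 + 4·x + 2. Now divide by f(x) = x^2 - x + 1, eliminating the leading term at each step:
  leading term -16·x^2: subtract (-16)·f(x) = -16·x^2 + 16·x - 16, leaving 18 - 12·x
The degree is now < 2, so this is the remainder. Hence a · b ≡ 18 - 12·x in Q[x]/(f).

Final answer: a · b ≡ 18 - 12·x (mod f(x))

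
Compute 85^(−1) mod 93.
Apply the extended Euclidean algorithm to (93, 85), tracking rows (r, s, t) with s·93 + t·85 = r. Each division r_prev = q·r_cur + r_new produces the new row as (previous row) − q·(current row):
  row A: (93, 1, 0)   [1·93 + 0·85 = 93]
  row B: (85, 0, 1)   [0·93 + 1·85 = 85]
  93 = 1·85 + 8   → row C = row A − 1·row B = (8, 1, −1)   [check: 1·93 − 1·85 = 8]
  85 = 10·8 + 5   → row D = row B − 10·row C = (5, −10, 11)   [check: −10·93 + 11·85 = 5]
  8 = 1·5 + 3   → row E = row C − 1·row D = (3, 11, −12)   [check: 11·93 − 12·85 = 3]
  5 = 1·3 + 2   → row F = row D − 1·row E = (2, −21, 23)   [check: −21·93 + 23·85 = 2]
  3 = 1·2 + 1   → row G = row E − 1·row F = (1, 32, −35)   [check: 32·93 − 35·85 = 1]
  2 = 2·1 + 0   → remainder 0, stop. gcd = 1 (last nonzero row G).
The gcd is 1, so 85 is invertible mod 93. The last nonzero row gives 32·93 − 35·85 = 1, so t = −35. So 85^(−1) ≡ −35 ≡ 58 (mod 93). Verify: 85 · 58 = 4930 ≡ 1 (mod 93). ✓

Final answer: 85^(−1) ≡ 58 (mod 93)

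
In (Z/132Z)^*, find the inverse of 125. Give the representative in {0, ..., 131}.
Apply the extended Euclidean algorithm to (132, 125), tracking rows (r, s, t) with s·132 + t·125 = r. Each division r_prev = q·r_cur + r_new produces the new row as (previous row) − q·(current row):
  row A: (132, 1, 0)   [1·132 + 0·125 = 132]
  row B: (125, 0, 1)   [0·132 + 1·125 = 125]
  132 = 1·125 + 7   → row C = row A − 1·row B = (7, 1, −1)   [check: 1·132 − 1·125 = 7]
  125 = 17·7 + 6   → row D = row B − 17·row C = (6, −17, 18)   [check: −17·132 + 18·125 = 6]
  7 = 1·6 + 1   → row E = row C − 1·row D = (1, 18, −19)   [check: 18·132 − 19·125 = 1]
  6 = 6·1 + 0   → remainder 0, stop. gcd = 1 (last nonzero row E).
The gcd is 1, so 125 is invertible mod 132. The last nonzero row gives 18·132 − 19·125 = 1, so t = −19. So 125^(−1) ≡ −19 ≡ 113 (mod 132). Verify: 125 · 113 = 14125 ≡ 1 (mod 132). ✓

Final answer: 125^(−1) ≡ 113 (mod 132)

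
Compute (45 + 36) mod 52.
29

Both summands are already reduced mod 52. 45 + 36 = 81; 81 = 1·52 + 29, so (45 + 36) mod 52 = 29.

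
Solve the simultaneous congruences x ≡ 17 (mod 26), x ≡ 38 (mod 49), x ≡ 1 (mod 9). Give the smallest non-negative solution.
x ≡ 6751 (mod 11466); the representative in [0, 11466) is 6751

The moduli 26, 49, 9 are pairwise coprime, so by the CRT there is a unique solution mod 26·49·9 = 11466.
Solve by successive substitution. Start with x ≡ 17 (mod 26).
  Combine with x ≡ 38 (mod 49): write x = 17 + 26·t and require 17 + 26·t ≡ 38 (mod 49), i.e. 26·t ≡ 38 − 17 ≡ 21 (mod 49). Since 26^(−1) ≡ 17 (mod 49), t ≡ 17·21 ≡ 14 (mod 49). So x ≡ 17 + 26·14 = 381 (mod 1274).
  Combine with x ≡ 1 (mod 9): write x = 381 + 1274·t and require 381 + 1274·t ≡ 1 (mod 9), i.e. 1274·t ≡ 1 − 381 ≡ 7 (mod 9). Since 1274^(−1) ≡ 2 (mod 9) (1274 ≡ 5 (mod 9)), t ≡ 2·7 ≡ 5 (mod 9). So x ≡ 381 + 1274·5 = 6751 (mod 11466).
Unique solution in [0, 11466): x = 6751.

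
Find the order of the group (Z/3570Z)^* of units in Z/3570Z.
|(Z/3570Z)^*| = 768

(Z/3570Z)^* consists of the classes a with gcd(a, 3570) = 1, so its order is φ(3570). φ is multiplicative, with φ(p^e) = p^e − p^(e−1). Factorise 3570 = 2 · 3 · 5 · 7 · 17. Then
  φ(3570) = (2 − 1) · (3 − 1) · (5 − 1) · (7 − 1) · (17 − 1) = 1 · 2 · 4 · 6 · 16 = 768.
Thus |(Z/3570Z)^*| = 768.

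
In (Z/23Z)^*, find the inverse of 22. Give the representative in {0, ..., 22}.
Apply the extended Euclidean algorithm to (23, 22), tracking rows (r, s, t) with s·23 + t·22 = r. Each division r_prev = q·r_cur + r_new produces the new row as (previous row) − q·(current row):
  row A: (23, 1, 0)   [1·23 + 0·22 = 23]
  row B: (22, 0, 1)   [0·23 + 1·22 = 22]
  23 = 1·22 + 1   → row C = row A − 1·row B = (1, 1, −1)   [check: 1·23 − 1·22 = 1]
  22 = 22·1 + 0   → remainder 0, stop. gcd = 1 (last nonzero row C).
The gcd is 1, so 22 is invertible mod 23. The last nonzero row gives 1·23 − 1·22 = 1, so t = −1. So 22^(−1) ≡ −1 ≡ 22 (mod 23). Verify: 22 · 22 = 484 ≡ 1 (mod 23). ✓

Final answer: 22^(−1) ≡ 22 (mod 23)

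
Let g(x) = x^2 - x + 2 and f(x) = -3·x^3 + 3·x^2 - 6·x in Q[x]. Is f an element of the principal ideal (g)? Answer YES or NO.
In Q[x] the ideal (g) consists of all multiples of g, so f ∈ (g) iff g | f, i.e. iff the remainder of f on division by g is 0. Divide f by g (g is monic, so eliminate the leading term of the running remainder at each step):
  leading term -3·x^3: subtract (-3·x)·g(x) = -3·x^3 + 3·x^2 - 6·x, leaving 0
The remainder is 0, so f(x) = g(x) · h(x) with h(x) = -3·x. Hence g | f, i.e. f ∈ (g).

Final answer: YES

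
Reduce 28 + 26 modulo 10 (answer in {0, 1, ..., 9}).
4

Reduce the summands first: 28 ≡ 8, 26 ≡ 6 (mod 10), so 28 + 26 ≡ 8 + 6 (mod 10). 8 + 6 = 14; 14 = 1·10 + 4, so (28 + 26) mod 10 = 4.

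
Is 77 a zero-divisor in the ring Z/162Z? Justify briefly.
NO

gcd(77, 162) = 1, so 77 is a unit in Z/162Z (it has a multiplicative inverse). A unit cannot be a zero-divisor: if 77·b ≡ 0 then multiplying both sides by 77^(−1) gives b ≡ 0. So 77 is not a zero-divisor.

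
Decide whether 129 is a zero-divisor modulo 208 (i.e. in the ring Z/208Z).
gcd(129, 208) = 1, so 129 is a unit in Z/208Z (it has a multiplicative inverse). A unit cannot be a zero-divisor: if 129·b ≡ 0 then multiplying both sides by 129^(−1) gives b ≡ 0. So 129 is not a zero-divisor.

Final answer: NO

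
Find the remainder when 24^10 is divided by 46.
24

Use repeated squaring. Binary(10) = 1010. Walk through the bits of the exponent 10 left-to-right: at each bit after the leading one, square the running value, then multiply by 24 if the bit is 1 (always reducing mod 46):
  bit 1 = 1 (leading): start with 24.
  bit 2 = 0: square 24^2 = 576 ≡ 24 (mod 46).
  bit 3 = 1: square 24^2 = 576 ≡ 24; bit is 1, so multiply 24·24 = 576 ≡ 24 (mod 46).
  bit 4 = 0: square 24^2 = 576 ≡ 24 (mod 46).
Final value: 24^10 ≡ 24 (mod 46).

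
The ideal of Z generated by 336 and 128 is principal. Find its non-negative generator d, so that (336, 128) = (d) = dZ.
In the PID Z, (a, b) is generated by gcd(a, b). Compute gcd(336, 128) with the extended Euclidean algorithm, tracking rows (r, s, t) with s·336 + t·128 = r:
  row A: (336, 1, 0)   [1·336 + 0·128 = 336]
  row B: (128, 0, 1)   [0·336 + 1·128 = 128]
  336 = 2·128 + 80   → row C = row A − 2·row B = (80, 1, −2)   [check: 1·336 − 2·128 = 80]
  128 = 1·80 + 48   → row D = row B − 1·row C = (48, −1, 3)   [check: −1·336 + 3·128 = 48]
  80 = 1·48 + 32   → row E = row C − 1·row D = (32, 2, −5)   [check: 2·336 − 5·128 = 32]
  48 = 1·32 + 16   → row F = row D − 1·row E = (16, −3, 8)   [check: −3·336 + 8·128 = 16]
  32 = 2·16 + 0   → remainder 0, stop. gcd = 16 (last nonzero row F).
So gcd(336, 128) = 16, with Bézout identity −3·336 + 8·128 = 16. Containment (⊇): the Bézout identity exhibits 16 as an element of (336, 128), giving (16) ⊆ (336, 128). Containment (⊆): since 16 | 336 and 16 | 128 (336 = 16·21, 128 = 16·8), every Z-linear combination of 336 and 128 is divisible by 16, so (336, 128) ⊆ (16). Therefore (336, 128) = (16), d = 16.

Final answer: (336, 128) = (16); d = 16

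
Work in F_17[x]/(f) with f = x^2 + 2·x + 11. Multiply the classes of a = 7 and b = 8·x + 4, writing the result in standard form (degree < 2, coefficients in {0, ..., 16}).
Multiply as integer polynomials: a · b = 56·x + 28. Reducing coefficients mod 17: a · b ≡ 5·x + 11. This already has degree < 2, so no reduction by f is needed. Hence a · b ≡ 5·x + 11 in F_17[x]/(f).

Final answer: a · b ≡ 5·x + 11 (mod f(x))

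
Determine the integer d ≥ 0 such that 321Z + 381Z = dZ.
In the PID Z, (a, b) is generated by gcd(a, b). Compute gcd(381, 321) with the extended Euclidean algorithm, tracking rows (r, s, t) with s·381 + t·321 = r:
  row A: (381, 1, 0)   [1·381 + 0·321 = 381]
  row B: (321, 0, 1)   [0·381 + 1·321 = 321]
  381 = 1·321 + 60   → row C = row A − 1·row B = (60, 1, −1)   [check: 1·381 − 1·321 = 60]
  321 = 5·60 + 21   → row D = row B − 5·row C = (21, −5, 6)   [check: −5·381 + 6·321 = 21]
  60 = 2·21 + 18   → row E = row C − 2·row D = (18, 11, −13)   [check: 11·381 − 13·321 = 18]
  21 = 1·18 + 3   → row F = row D − 1·row E = (3, −16, 19)   [check: −16·381 + 19·321 = 3]
  18 = 6·3 + 0   → remainder 0, stop. gcd = 3 (last nonzero row F).
So gcd(321, 381) = 3, with Bézout identity −16·381 + 19·321 = 3. Containment (⊇): the Bézout identity exhibits 3 as an element of (321, 381), giving (3) ⊆ (321, 381). Containment (⊆): since 3 | 321 and 3 | 381 (321 = 3·107, 381 = 3·127), every Z-linear combination of 321 and 381 is divisible by 3, so (321, 381) ⊆ (3). Therefore (321, 381) = (3), d = 3.

Final answer: (321, 381) = (3); d = 3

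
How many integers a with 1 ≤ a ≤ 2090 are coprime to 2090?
720

The number of a ∈ {1, ..., 2090} with gcd(a, 2090) = 1 is by definition Euler's totient φ(2090). φ is multiplicative, with φ(p^e) = p^e − p^(e−1). Factorise 2090 = 2 · 5 · 11 · 19. Then
  φ(2090) = (2 − 1) · (5 − 1) · (11 − 1) · (19 − 1) = 1 · 4 · 10 · 18 = 720.
So there are 720 such integers.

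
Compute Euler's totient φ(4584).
φ(4584) = 1520

φ is multiplicative, with φ(p^e) = p^e − p^(e−1). Factorise 4584 = 2^3 · 3 · 191. Then
  φ(4584) = (2^3 − 2^2) · (3 − 1) · (191 − 1) = 4 · 2 · 190 = 1520.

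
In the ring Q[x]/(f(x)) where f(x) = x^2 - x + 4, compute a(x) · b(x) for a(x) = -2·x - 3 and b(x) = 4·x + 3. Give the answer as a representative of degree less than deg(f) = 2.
First multiply in Q[x] without reducing: a · b = -8·x^2 - 18·x - 9. Now divide by f(x) = x^2 - x + 4, eliminating the leading term at each step:
  leading term -8·x^2: subtract (-8)·f(x) = -8·x^2 + 8·x - 32, leaving 23 - 26·x
The degree is now < 2, so this is the remainder. Hence a · b ≡ 23 - 26·x in Q[x]/(f).

Final answer: a · b ≡ 23 - 26·x (mod f(x))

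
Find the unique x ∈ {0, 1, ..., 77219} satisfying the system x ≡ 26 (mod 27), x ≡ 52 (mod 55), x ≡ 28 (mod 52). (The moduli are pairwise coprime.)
The moduli 27, 55, 52 are pairwise coprime, so by the CRT there is a unique solution mod 27·55·52 = 77220.
Solve by successive substitution. Start with x ≡ 26 (mod 27).
  Combine with x ≡ 52 (mod 55): write x = 26 + 27·t and require 26 + 27·t ≡ 52 (mod 55), i.e. 27·t ≡ 52 − 26 ≡ 26 (mod 55). Since 27^(−1) ≡ 53 (mod 55), t ≡ 53·26 ≡ 3 (mod 55). So x ≡ 26 + 27·3 = 107 (mod 1485).
  Combine with x ≡ 28 (mod 52): write x = 107 + 1485·t and require 107 + 1485·t ≡ 28 (mod 52), i.e. 1485·t ≡ 28 − 107 ≡ 25 (mod 52). Since 1485^(−1) ≡ 9 (mod 52) (1485 ≡ 29 (mod 52)), t ≡ 9·25 ≡ 17 (mod 52). So x ≡ 107 + 1485·17 = 25352 (mod 77220).
Unique solution in [0, 77220): x = 25352.

Final answer: x ≡ 25352 (mod 77220); the representative in [0, 77220) is 25352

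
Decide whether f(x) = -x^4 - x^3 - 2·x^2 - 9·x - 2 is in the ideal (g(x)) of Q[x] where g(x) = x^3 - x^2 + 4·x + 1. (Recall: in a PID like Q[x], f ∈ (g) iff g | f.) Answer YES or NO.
In Q[x] the ideal (g) consists of all multiples of g, so f ∈ (g) iff g | f, i.e. iff the remainder of f on division by g is 0. Divide f by g (g is monic, so eliminate the leading term of the running remainder at each step):
  leading term -x^4: subtract (-x)·g(x) = -x^4 + x^3 - 4·x^2 - x, leaving -2·x^3 + 2·x^2 - 8·x - 2
  leading term -2·x^3: subtract (-2)·g(x) = -2·x^3 + 2·x^2 - 8·x - 2, leaving 0
The remainder is 0, so f(x) = g(x) · h(x) with h(x) = -x - 2. Hence g | f, i.e. f ∈ (g).

Final answer: YES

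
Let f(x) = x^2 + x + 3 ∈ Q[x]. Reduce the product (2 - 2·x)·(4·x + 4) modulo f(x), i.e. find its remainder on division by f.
a · b ≡ 8·x + 32 (mod f(x))

First multiply in Q[x] without reducing: a · b = 8 - 8·x^2. Now divide by f(x) = x^2 + x + 3, eliminating the leading term at each step:
  leading term -8·x^2: subtract (-8)·f(x) = -8·x^2 - 8·x - 24, leaving 8·x + 32
The degree is now < 2, so this is the remainder. Hence a · b ≡ 8·x + 32 in Q[x]/(f).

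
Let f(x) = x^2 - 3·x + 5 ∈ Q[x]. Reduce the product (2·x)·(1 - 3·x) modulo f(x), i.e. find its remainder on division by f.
First multiply in Q[x] without reducing: a · b = -6·x^2 + 2·x. Now divide by f(x) = x^2 - 3·x + 5, eliminating the leading term at each step:
  leading term -6·x^2: subtract (-6)·f(x) = -6·x^2 + 18·x - 30, leaving 30 - 16·x
The degree is now < 2, so this is the remainder. Hence a · b ≡ 30 - 16·x in Q[x]/(f).

Final answer: a · b ≡ 30 - 16·x (mod f(x))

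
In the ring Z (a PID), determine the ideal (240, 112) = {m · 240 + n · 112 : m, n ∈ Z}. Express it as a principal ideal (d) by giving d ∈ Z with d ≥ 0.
In the PID Z, (a, b) is generated by gcd(a, b). Compute gcd(240, 112) with the extended Euclidean algorithm, tracking rows (r, s, t) with s·240 + t·112 = r:
  row A: (240, 1, 0)   [1·240 + 0·112 = 240]
  row B: (112, 0, 1)   [0·240 + 1·112 = 112]
  240 = 2·112 + 16   → row C = row A − 2·row B = (16, 1, −2)   [check: 1·240 − 2·112 = 16]
  112 = 7·16 + 0   → remainder 0, stop. gcd = 16 (last nonzero row C).
So gcd(240, 112) = 16, with Bézout identity 1·240 − 2·112 = 16. Containment (⊇): the Bézout identity exhibits 16 as an element of (240, 112), giving (16) ⊆ (240, 112). Containment (⊆): since 16 | 240 and 16 | 112 (240 = 16·15, 112 = 16·7), every Z-linear combination of 240 and 112 is divisible by 16, so (240, 112) ⊆ (16). Therefore (240, 112) = (16), d = 16.

Final answer: (240, 112) = (16); d = 16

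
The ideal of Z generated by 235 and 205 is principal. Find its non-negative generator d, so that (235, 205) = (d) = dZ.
In the PID Z, (a, b) is generated by gcd(a, b). Compute gcd(235, 205) with the extended Euclidean algorithm, tracking rows (r, s, t) with s·235 + t·205 = r:
  row A: (235, 1, 0)   [1·235 + 0·205 = 235]
  row B: (205, 0, 1)   [0·235 + 1·205 = 205]
  235 = 1·205 + 30   → row C = row A − 1·row B = (30, 1, −1)   [check: 1·235 − 1·205 = 30]
  205 = 6·30 + 25   → row D = row B − 6·row C = (25, −6, 7)   [check: −6·235 + 7·205 = 25]
  30 = 1·25 + 5   → row E = row C − 1·row D = (5, 7, −8)   [check: 7·235 − 8·205 = 5]
  25 = 5·5 + 0   → remainder 0, stop. gcd = 5 (last nonzero row E).
So gcd(235, 205) = 5, with Bézout identity 7·235 − 8·205 = 5. Containment (⊇): the Bézout identity exhibits 5 as an element of (235, 205), giving (5) ⊆ (235, 205). Containment (⊆): since 5 | 235 and 5 | 205 (235 = 5·47, 205 = 5·41), every Z-linear combination of 235 and 205 is divisible by 5, so (235, 205) ⊆ (5). Therefore (235, 205) = (5), d = 5.

Final answer: (235, 205) = (5); d = 5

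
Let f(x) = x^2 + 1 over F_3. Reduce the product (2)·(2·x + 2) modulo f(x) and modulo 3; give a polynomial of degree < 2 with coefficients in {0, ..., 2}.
Multiply as integer polynomials: a · b = 4·x + 4. Reducing coefficients mod 3: a · b ≡ x + 1. This already has degree < 2, so no reduction by f is needed. Hence a · b ≡ x + 1 in F_3[x]/(f).

Final answer: a · b ≡ x + 1 (mod f(x))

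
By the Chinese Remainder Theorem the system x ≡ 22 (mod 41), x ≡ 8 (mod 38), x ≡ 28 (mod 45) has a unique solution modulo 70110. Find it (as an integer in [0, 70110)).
The moduli 41, 38, 45 are pairwise coprime, so by the CRT there is a unique solution mod 41·38·45 = 70110.
Solve by successive substitution. Start with x ≡ 22 (mod 41).
  Combine with x ≡ 8 (mod 38): write x = 22 + 41·t and require 22 + 41·t ≡ 8 (mod 38), i.e. 41·t ≡ 8 − 22 ≡ 24 (mod 38). Since 41^(−1) ≡ 13 (mod 38) (41 ≡ 3 (mod 38)), t ≡ 13·24 ≡ 8 (mod 38). So x ≡ 22 + 41·8 = 350 (mod 1558).
  Combine with x ≡ 28 (mod 45): write x = 350 + 1558·t and require 350 + 1558·t ≡ 28 (mod 45), i.e. 1558·t ≡ 28 − 350 ≡ 38 (mod 45). Since 1558^(−1) ≡ 37 (mod 45) (1558 ≡ 28 (mod 45)), t ≡ 37·38 ≡ 11 (mod 45). So x ≡ 350 + 1558·11 = 17488 (mod 70110).
Unique solution in [0, 70110): x = 17488.

Final answer: x ≡ 17488 (mod 70110); the representative in [0, 70110) is 17488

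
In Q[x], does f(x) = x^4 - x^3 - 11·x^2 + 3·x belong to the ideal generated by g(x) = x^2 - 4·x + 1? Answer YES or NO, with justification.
YES

In Q[x] the ideal (g) consists of all multiples of g, so f ∈ (g) iff g | f, i.e. iff the remainder of f on division by g is 0. Divide f by g (g is monic, so eliminate the leading term of the running remainder at each step):
  leading term x^4: subtract (x^2)·g(x) = x^4 - 4·x^3 + x^2, leaving 3·x^3 - 12·x^2 + 3·x
  leading term 3·x^3: subtract (3·x)·g(x) = 3·x^3 - 12·x^2 + 3·x, leaving 0
The remainder is 0, so f(x) = g(x) · h(x) with h(x) = x^2 + 3·x. Hence g | f, i.e. f ∈ (g).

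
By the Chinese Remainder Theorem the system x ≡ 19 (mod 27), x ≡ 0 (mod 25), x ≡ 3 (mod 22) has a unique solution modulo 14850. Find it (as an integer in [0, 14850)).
The moduli 27, 25, 22 are pairwise coprime, so by the CRT there is a unique solution mod 27·25·22 = 14850.
Solve by successive substitution. Start with x ≡ 19 (mod 27).
  Combine with x ≡ 0 (mod 25): write x = 19 + 27·t and require 19 + 27·t ≡ 0 (mod 25), i.e. 27·t ≡ 0 − 19 ≡ 6 (mod 25). Since 27^(−1) ≡ 13 (mod 25) (27 ≡ 2 (mod 25)), t ≡ 13·6 ≡ 3 (mod 25). So x ≡ 19 + 27·3 = 100 (mod 675).
  Combine with x ≡ 3 (mod 22): write x = 100 + 675·t and require 100 + 675·t ≡ 3 (mod 22), i.e. 675·t ≡ 3 − 100 ≡ 13 (mod 22). Since 675^(−1) ≡ 3 (mod 22) (675 ≡ 15 (mod 22)), t ≡ 3·13 ≡ 17 (mod 22). So x ≡ 100 + 675·17 = 11575 (mod 14850).
Unique solution in [0, 14850): x = 11575.

Final answer: x ≡ 11575 (mod 14850); the representative in [0, 14850) is 11575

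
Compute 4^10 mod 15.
1

Use repeated squaring. Binary(10) = 1010. Walk through the bits of the exponent 10 left-to-right: at each bit after the leading one, square the running value, then multiply by 4 if the bit is 1 (always reducing mod 15):
  bit 1 = 1 (leading): start with 4.
  bit 2 = 0: square 4^2 = 16 ≡ 1 (mod 15).
  bit 3 = 1: square 1^2 = 1; bit is 1, so multiply 1·4 = 4 (mod 15).
  bit 4 = 0: square 4^2 = 16 ≡ 1 (mod 15).
Final value: 4^10 ≡ 1 (mod 15).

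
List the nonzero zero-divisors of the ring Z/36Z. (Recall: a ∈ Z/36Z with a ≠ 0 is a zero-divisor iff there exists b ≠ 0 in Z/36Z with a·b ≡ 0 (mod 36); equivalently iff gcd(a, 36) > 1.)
An element a ∈ Z/36Z (with a ≠ 0) is a zero-divisor iff gcd(a, 36) > 1 (because a is a unit precisely when gcd(a, n) = 1, and in Z/nZ every nonzero, non-unit element is a zero-divisor). Scan a = 1, ..., 35 and keep those with gcd(a, 36) > 1:
  gcd(2, 36) = 2, gcd(3, 36) = 3, gcd(4, 36) = 4, gcd(6, 36) = 6, gcd(8, 36) = 4, gcd(9, 36) = 9, gcd(10, 36) = 2, gcd(12, 36) = 12, gcd(14, 36) = 2, gcd(15, 36) = 3, gcd(16, 36) = 4, gcd(18, 36) = 18, gcd(20, 36) = 4, gcd(21, 36) = 3, gcd(22, 36) = 2, gcd(24, 36) = 12, gcd(26, 36) = 2, gcd(27, 36) = 9, gcd(28, 36) = 4, gcd(30, 36) = 6, gcd(32, 36) = 4, gcd(33, 36) = 3, gcd(34, 36) = 2.
All other a ∈ {1, ..., 35} have gcd(a, 36) = 1 and are units. So the nonzero zero-divisors are exactly the 23 values of a appearing in this scan.

Final answer: nonzero zero-divisors of Z/36Z = {2, 3, 4, 6, 8, 9, 10, 12, 14, 15, 16, 18, 20, 21, 22, 24, 26, 27, 28, 30, 32, 33, 34}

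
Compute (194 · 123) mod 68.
Reduce the factors first: 194 ≡ 58, 123 ≡ 55 (mod 68), so 194 · 123 ≡ 58 · 55 (mod 68). 58 · 55 = 3190. Dividing by 68: 3190 = 46·68 + 62. So (194 · 123) mod 68 = 62.

Final answer: 62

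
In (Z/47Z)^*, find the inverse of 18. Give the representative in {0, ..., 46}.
Apply the extended Euclidean algorithm to (47, 18), tracking rows (r, s, t) with s·47 + t·18 = r. Each division r_prev = q·r_cur + r_new produces the new row as (previous row) − q·(current row):
  row A: (47, 1, 0)   [1·47 + 0·18 = 47]
  row B: (18, 0, 1)   [0·47 + 1·18 = 18]
  47 = 2·18 + 11   → row C = row A − 2·row B = (11, 1, −2)   [check: 1·47 − 2·18 = 11]
  18 = 1·11 + 7   → row D = row B − 1·row C = (7, −1, 3)   [check: −1·47 + 3·18 = 7]
  11 = 1·7 + 4   → row E = row C − 1·row D = (4, 2, −5)   [check: 2·47 − 5·18 = 4]
  7 = 1·4 + 3   → row F = row D − 1·row E = (3, −3, 8)   [check: −3·47 + 8·18 = 3]
  4 = 1·3 + 1   → row G = row E − 1·row F = (1, 5, −13)   [check: 5·47 − 13·18 = 1]
  3 = 3·1 + 0   → remainder 0, stop. gcd = 1 (last nonzero row G).
The gcd is 1, so 18 is invertible mod 47. The last nonzero row gives 5·47 − 13·18 = 1, so t = −13. So 18^(−1) ≡ −13 ≡ 34 (mod 47). Verify: 18 · 34 = 612 ≡ 1 (mod 47). ✓

Final answer: 18^(−1) ≡ 34 (mod 47)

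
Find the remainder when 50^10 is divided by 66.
34

Use repeated squaring. Binary(10) = 1010. Walk through the bits of the exponent 10 left-to-right: at each bit after the leading one, square the running value, then multiply by 50 if the bit is 1 (always reducing mod 66):
  bit 1 = 1 (leading): start with 50.
  bit 2 = 0: square 50^2 = 2500 ≡ 58 (mod 66).
  bit 3 = 1: square 58^2 = 3364 ≡ 64; bit is 1, so multiply 64·50 = 3200 ≡ 32 (mod 66).
  bit 4 = 0: square 32^2 = 1024 ≡ 34 (mod 66).
Final value: 50^10 ≡ 34 (mod 66).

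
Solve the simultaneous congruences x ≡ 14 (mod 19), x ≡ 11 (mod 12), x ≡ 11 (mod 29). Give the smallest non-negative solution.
x ≡ 3491 (mod 6612); the representative in [0, 6612) is 3491

The moduli 19, 12, 29 are pairwise coprime, so by the CRT there is a unique solution mod 19·12·29 = 6612.
Solve by successive substitution. Start with x ≡ 14 (mod 19).
  Combine with x ≡ 11 (mod 12): write x = 14 + 19·t and require 14 + 19·t ≡ 11 (mod 12), i.e. 19·t ≡ 11 − 14 ≡ 9 (mod 12). Since 19^(−1) ≡ 7 (mod 12) (19 ≡ 7 (mod 12)), t ≡ 7·9 ≡ 3 (mod 12). So x ≡ 14 + 19·3 = 71 (mod 228).
  Combine with x ≡ 11 (mod 29): write x = 71 + 228·t and require 71 + 228·t ≡ 11 (mod 29), i.e. 228·t ≡ 11 − 71 ≡ 27 (mod 29). Since 228^(−1) ≡ 7 (mod 29) (228 ≡ 25 (mod 29)), t ≡ 7·27 ≡ 15 (mod 29). So x ≡ 71 + 228·15 = 3491 (mod 6612).
Unique solution in [0, 6612): x = 3491.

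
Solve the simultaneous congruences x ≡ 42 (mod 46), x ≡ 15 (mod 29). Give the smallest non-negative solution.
The moduli 46, 29 are pairwise coprime, so by the CRT there is a unique solution mod 46·29 = 1334.
Solve by successive substitution. Start with x ≡ 42 (mod 46).
  Combine with x ≡ 15 (mod 29): write x = 42 + 46·t and require 42 + 46·t ≡ 15 (mod 29), i.e. 46·t ≡ 15 − 42 ≡ 2 (mod 29). Since 46^(−1) ≡ 12 (mod 29) (46 ≡ 17 (mod 29)), t ≡ 12·2 ≡ 24 (mod 29). So x ≡ 42 + 46·24 = 1146 (mod 1334).
Unique solution in [0, 1334): x = 1146.

Final answer: x ≡ 1146 (mod 1334); the representative in [0, 1334) is 1146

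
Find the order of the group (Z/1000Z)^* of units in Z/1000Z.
|(Z/1000Z)^*| = 400

(Z/1000Z)^* consists of the classes a with gcd(a, 1000) = 1, so its order is φ(1000). φ is multiplicative, with φ(p^e) = p^e − p^(e−1). Factorise 1000 = 2^3 · 5^3. Then
  φ(1000) = (2^3 − 2^2) · (5^3 − 5^2) = 4 · 100 = 400.
Thus |(Z/1000Z)^*| = 400.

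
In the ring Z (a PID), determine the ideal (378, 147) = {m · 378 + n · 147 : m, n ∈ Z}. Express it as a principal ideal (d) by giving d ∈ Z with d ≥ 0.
In the PID Z, (a, b) is generated by gcd(a, b). Compute gcd(378, 147) with the extended Euclidean algorithm, tracking rows (r, s, t) with s·378 + t·147 = r:
  row A: (378, 1, 0)   [1·378 + 0·147 = 378]
  row B: (147, 0, 1)   [0·378 + 1·147 = 147]
  378 = 2·147 + 84   → row C = row A − 2·row B = (84, 1, −2)   [check: 1·378 − 2·147 = 84]
  147 = 1·84 + 63   → row D = row B − 1·row C = (63, −1, 3)   [check: −1·378 + 3·147 = 63]
  84 = 1·63 + 21   → row E = row C − 1·row D = (21, 2, −5)   [check: 2·378 − 5·147 = 21]
  63 = 3·21 + 0   → remainder 0, stop. gcd = 21 (last nonzero row E).
So gcd(378, 147) = 21, with Bézout identity 2·378 − 5·147 = 21. Containment (⊇): the Bézout identity exhibits 21 as an element of (378, 147), giving (21) ⊆ (378, 147). Containment (⊆): since 21 | 378 and 21 | 147 (378 = 21·18, 147 = 21·7), every Z-linear combination of 378 and 147 is divisible by 21, so (378, 147) ⊆ (21). Therefore (378, 147) = (21), d = 21.

Final answer: (378, 147) = (21); d = 21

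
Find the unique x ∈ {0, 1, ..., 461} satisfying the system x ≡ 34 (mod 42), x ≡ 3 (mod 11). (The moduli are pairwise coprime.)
The moduli 42, 11 are pairwise coprime, so by the CRT there is a unique solution mod 42·11 = 462.
Solve by successive substitution. Start with x ≡ 34 (mod 42).
  Combine with x ≡ 3 (mod 11): write x = 34 + 42·t and require 34 + 42·t ≡ 3 (mod 11), i.e. 42·t ≡ 3 − 34 ≡ 2 (mod 11). Since 42^(−1) ≡ 5 (mod 11) (42 ≡ 9 (mod 11)), t ≡ 5·2 ≡ 10 (mod 11). So x ≡ 34 + 42·10 = 454 (mod 462).
Unique solution in [0, 462): x = 454.

Final answer: x ≡ 454 (mod 462); the representative in [0, 462) is 454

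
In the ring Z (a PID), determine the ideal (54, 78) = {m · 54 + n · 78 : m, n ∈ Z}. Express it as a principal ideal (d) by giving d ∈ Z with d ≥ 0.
In the PID Z, (a, b) is generated by gcd(a, b). Compute gcd(78, 54) with the extended Euclidean algorithm, tracking rows (r, s, t) with s·78 + t·54 = r:
  row A: (78, 1, 0)   [1·78 + 0·54 = 78]
  row B: (54, 0, 1)   [0·78 + 1·54 = 54]
  78 = 1·54 + 24   → row C = row A − 1·row B = (24, 1, −1)   [check: 1·78 − 1·54 = 24]
  54 = 2·24 + 6   → row D = row B − 2·row C = (6, −2, 3)   [check: −2·78 + 3·54 = 6]
  24 = 4·6 + 0   → remainder 0, stop. gcd = 6 (last nonzero row D).
So gcd(54, 78) = 6, with Bézout identity −2·78 + 3·54 = 6. Containment (⊇): the Bézout identity exhibits 6 as an element of (54, 78), giving (6) ⊆ (54, 78). Containment (⊆): since 6 | 54 and 6 | 78 (54 = 6·9, 78 = 6·13), every Z-linear combination of 54 and 78 is divisible by 6, so (54, 78) ⊆ (6). Therefore (54, 78) = (6), d = 6.

Final answer: (54, 78) = (6); d = 6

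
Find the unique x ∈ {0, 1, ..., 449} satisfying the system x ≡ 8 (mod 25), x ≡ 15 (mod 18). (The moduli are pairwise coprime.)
The moduli 25, 18 are pairwise coprime, so by the CRT there is a unique solution mod 25·18 = 450.
Solve by successive substitution. Start with x ≡ 8 (mod 25).
  Combine with x ≡ 15 (mod 18): write x = 8 + 25·t and require 8 + 25·t ≡ 15 (mod 18), i.e. 25·t ≡ 15 − 8 ≡ 7 (mod 18). Since 25^(−1) ≡ 13 (mod 18) (25 ≡ 7 (mod 18)), t ≡ 13·7 ≡ 1 (mod 18). So x ≡ 8 + 25·1 = 33 (mod 450).
Unique solution in [0, 450): x = 33.

Final answer: x ≡ 33 (mod 450); the representative in [0, 450) is 33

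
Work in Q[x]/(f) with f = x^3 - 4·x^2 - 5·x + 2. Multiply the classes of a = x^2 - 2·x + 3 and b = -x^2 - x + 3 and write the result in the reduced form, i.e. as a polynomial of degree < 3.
First multiply in Q[x] without reducing: a · b = -x^4 + x^3 + 2·x^2 - 9·x + 9. Now divide by f(x) = x^3 - 4·x^2 - 5·x + 2, eliminating the leading term at each step:
  leading term -x^4: subtract (-x)·f(x) = -x^4 + 4·x^3 + 5·x^2 - 2·x, leaving -3·x^3 - 3·x^2 - 7·x + 9
  leading term -3·x^3: subtract (-3)·f(x) = -3·x^3 + 12·x^2 + 15·x - 6, leaving -15·x^2 - 22·x + 15
The degree is now < 3, so this is the remainder. Hence a · b ≡ -15·x^2 - 22·x + 15 in Q[x]/(f).

Final answer: a · b ≡ -15·x^2 - 22·x + 15 (mod f(x))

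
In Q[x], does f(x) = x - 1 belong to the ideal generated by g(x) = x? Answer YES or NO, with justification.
In Q[x] the ideal (g) consists of all multiples of g, so f ∈ (g) iff g | f, i.e. iff the remainder of f on division by g is 0. Divide f by g (g is monic, so eliminate the leading term of the running remainder at each step):
  leading term x: subtract (1)·g(x) = x, leaving -1
The remainder r(x) = -1 ≠ 0 (and deg r < deg g), so g ∤ f, i.e. f ∉ (g).

Final answer: NO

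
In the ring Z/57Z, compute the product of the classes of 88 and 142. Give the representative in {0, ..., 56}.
Reduce the factors first: 88 ≡ 31, 142 ≡ 28 (mod 57), so 88 · 142 ≡ 31 · 28 (mod 57). 31 · 28 = 868. Dividing by 57: 868 = 15·57 + 13. So (88 · 142) mod 57 = 13.

Final answer: 13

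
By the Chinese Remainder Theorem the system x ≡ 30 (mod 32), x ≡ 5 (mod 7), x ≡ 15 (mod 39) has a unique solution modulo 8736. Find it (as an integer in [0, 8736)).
x ≡ 2238 (mod 8736); the representative in [0, 8736) is 2238

The moduli 32, 7, 39 are pairwise coprime, so by the CRT there is a unique solution mod 32·7·39 = 8736.
Solve by successive substitution. Start with x ≡ 30 (mod 32).
  Combine with x ≡ 5 (mod 7): write x = 30 + 32·t and require 30 + 32·t ≡ 5 (mod 7), i.e. 32·t ≡ 5 − 30 ≡ 3 (mod 7). Since 32^(−1) ≡ 2 (mod 7) (32 ≡ 4 (mod 7)), t ≡ 2·3 ≡ 6 (mod 7). So x ≡ 30 + 32·6 = 222 (mod 224).
  Combine with x ≡ 15 (mod 39): write x = 222 + 224·t and require 222 + 224·t ≡ 15 (mod 39), i.e. 224·t ≡ 15 − 222 ≡ 27 (mod 39). Since 224^(−1) ≡ 35 (mod 39) (224 ≡ 29 (mod 39)), t ≡ 35·27 ≡ 9 (mod 39). So x ≡ 222 + 224·9 = 2238 (mod 8736).
Unique solution in [0, 8736): x = 2238.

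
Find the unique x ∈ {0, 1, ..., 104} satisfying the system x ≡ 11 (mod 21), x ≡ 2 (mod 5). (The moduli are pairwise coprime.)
The moduli 21, 5 are pairwise coprime, so by the CRT there is a unique solution mod 21·5 = 105.
Solve by successive substitution. Start with x ≡ 11 (mod 21).
  Combine with x ≡ 2 (mod 5): write x = 11 + 21·t and require 11 + 21·t ≡ 2 (mod 5), i.e. 21·t ≡ 2 − 11 ≡ 1 (mod 5). Since 21^(−1) ≡ 1 (mod 5) (21 ≡ 1 (mod 5)), t ≡ 1·1 ≡ 1 (mod 5). So x ≡ 11 + 21·1 = 32 (mod 105).
Unique solution in [0, 105): x = 32.

Final answer: x ≡ 32 (mod 105); the representative in [0, 105) is 32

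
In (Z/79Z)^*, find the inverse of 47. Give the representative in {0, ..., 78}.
47^(−1) ≡ 37 (mod 79)

Apply the extended Euclidean algorithm to (79, 47), tracking rows (r, s, t) with s·79 + t·47 = r. Each division r_prev = q·r_cur + r_new produces the new row as (previous row) − q·(current row):
  row A: (79, 1, 0)   [1·79 + 0·47 = 79]
  row B: (47, 0, 1)   [0·79 + 1·47 = 47]
  79 = 1·47 + 32   → row C = row A − 1·row B = (32, 1, −1)   [check: 1·79 − 1·47 = 32]
  47 = 1·32 + 15   → row D = row B − 1·row C = (15, −1, 2)   [check: −1·79 + 2·47 = 15]
  32 = 2·15 + 2   → row E = row C − 2·row D = (2, 3, −5)   [check: 3·79 − 5·47 = 2]
  15 = 7·2 + 1   → row F = row D − 7·row E = (1, −22, 37)   [check: −22·79 + 37·47 = 1]
  2 = 2·1 + 0   → remainder 0, stop. gcd = 1 (last nonzero row F).
The gcd is 1, so 47 is invertible mod 79. The last nonzero row gives −22·79 + 37·47 = 1, so t = 37. So 47^(−1) ≡ 37 (mod 79). Verify: 47 · 37 = 1739 ≡ 1 (mod 79). ✓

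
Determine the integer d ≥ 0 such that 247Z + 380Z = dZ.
(247, 380) = (19); d = 19

In the PID Z, (a, b) is generated by gcd(a, b). Compute gcd(380, 247) with the extended Euclidean algorithm, tracking rows (r, s, t) with s·380 + t·247 = r:
  row A: (380, 1, 0)   [1·380 + 0·247 = 380]
  row B: (247, 0, 1)   [0·380 + 1·247 = 247]
  380 = 1·247 + 133   → row C = row A − 1·row B = (133, 1, −1)   [check: 1·380 − 1·247 = 133]
  247 = 1·133 + 114   → row D = row B − 1·row C = (114, −1, 2)   [check: −1·380 + 2·247 = 114]
  133 = 1·114 + 19   → row E = row C − 1·row D = (19, 2, −3)   [check: 2·380 − 3·247 = 19]
  114 = 6·19 + 0   → remainder 0, stop. gcd = 19 (last nonzero row E).
So gcd(247, 380) = 19, with Bézout identity 2·380 − 3·247 = 19. Containment (⊇): the Bézout identity exhibits 19 as an element of (247, 380), giving (19) ⊆ (247, 380). Containment (⊆): since 19 | 247 and 19 | 380 (247 = 19·13, 380 = 19·20), every Z-linear combination of 247 and 380 is divisible by 19, so (247, 380) ⊆ (19). Therefore (247, 380) = (19), d = 19.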